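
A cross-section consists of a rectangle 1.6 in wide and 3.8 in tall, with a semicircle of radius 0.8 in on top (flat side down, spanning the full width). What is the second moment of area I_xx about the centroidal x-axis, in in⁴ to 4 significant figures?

Split into non-overlapping primitives; take the origin at the lower-left of the bounding box.
Rectangular body: 1.6 × 3.8, A = 6.08 in², y = 1.9 in, Ī = 7.31627 in⁴.
Semicircular cap: semicircle r = 0.8, A = 1.00531 in², y = 4.13953 in, Ī = 0.0449565 in⁴.
Centroid: ȳ = ΣA·y / ΣA = 2.21776 in.
Transfer each piece to the centroidal x-axis using Ī + A·d² with d = y − 2.21776:
  rectangular body: d = -0.317759 in → contributes +7.93017 in⁴
  semicircular cap: d = 1.92177 in → contributes +3.75777 in⁴
Total I = 11.6879 in⁴.

I_xx ≈ 11.69 in⁴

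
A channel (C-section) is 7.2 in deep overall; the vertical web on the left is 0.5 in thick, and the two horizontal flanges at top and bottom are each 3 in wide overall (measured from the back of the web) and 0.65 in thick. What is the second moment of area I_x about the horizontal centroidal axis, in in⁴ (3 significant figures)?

I_x ≈ 50.5 in⁴

Break the section into simple shapes (no overlaps), measuring from the bottom-left corner of the bounding box.
Web: 0.5 × 7.2, A = 3.6 in², y = 3.6 in, Ī = 15.552 in⁴.
Top flange (beyond web): 2.5 × 0.65, A = 1.625 in², y = 6.875 in, Ī = 0.057214 in⁴.
Bottom flange (beyond web): 2.5 × 0.65, A = 1.625 in², y = 0.325 in, Ī = 0.057214 in⁴.
By symmetry the centroid is at mid-height, ȳ = 3.6 in.
Transfer each piece to the horizontal centroidal axis using Ī + A·d² with d = y − 3.6:
  web: d = 0 in → contributes +15.552 in⁴
  top flange (beyond web): d = 3.275 in → contributes +17.486 in⁴
  bottom flange (beyond web): d = -3.275 in → contributes +17.486 in⁴
Total I = 50.525 in⁴.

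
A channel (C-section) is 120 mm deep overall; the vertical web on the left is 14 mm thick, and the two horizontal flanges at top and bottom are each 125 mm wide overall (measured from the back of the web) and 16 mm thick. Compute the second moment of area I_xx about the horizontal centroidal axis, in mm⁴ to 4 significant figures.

I_xx ≈ 1.170 × 10⁷ mm⁴

Split into non-overlapping primitives; take the origin at the lower-left of the bounding box.
Web: 14 × 120, A = 1 680 mm², y = 60 mm, Ī = 2 016 000 mm⁴.
Top flange (beyond web): 111 × 16, A = 1 776 mm², y = 112 mm, Ī = 37 888 mm⁴.
Bottom flange (beyond web): 111 × 16, A = 1 776 mm², y = 8 mm, Ī = 37 888 mm⁴.
By symmetry the centroid is at mid-height, ȳ = 60 mm.
Transfer each piece to the horizontal centroidal axis using Ī + A·d² with d = y − 60:
  web: d = 0 mm → contributes +2 016 000 mm⁴
  top flange (beyond web): d = 52 mm → contributes +4 840 192 mm⁴
  bottom flange (beyond web): d = -52 mm → contributes +4 840 192 mm⁴
Total I = 11 696 384 mm⁴.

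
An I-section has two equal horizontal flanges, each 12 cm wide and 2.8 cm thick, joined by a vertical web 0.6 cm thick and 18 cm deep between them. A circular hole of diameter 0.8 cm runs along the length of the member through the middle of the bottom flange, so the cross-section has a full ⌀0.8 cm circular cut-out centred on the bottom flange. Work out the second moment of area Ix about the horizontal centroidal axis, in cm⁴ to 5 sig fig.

Ix ≈ 7549.1 cm⁴

Break the section into simple shapes (no overlaps), measuring from the bottom-left corner of the bounding box.
Bottom flange: 12 × 2.8, A = 33.6 cm², y = 1.4 cm, Ī = 21.952 cm⁴.
Web: 0.6 × 18, A = 10.8 cm², y = 11.8 cm, Ī = 291.6 cm⁴.
Top flange: 12 × 2.8, A = 33.6 cm², y = 22.2 cm, Ī = 21.952 cm⁴.
Hole (subtracted): ⌀0.8, A = 0.5026548 cm², y = 1.4 cm, Ī = 0.02010619 cm⁴.
Centroid: ȳ = ΣA·y / ΣA = 11.86746 cm.
Transfer each piece to the horizontal centroidal axis using Ī + A·d² with d = y − 11.86746:
  bottom flange: d = -10.46746 cm → contributes +3703.424 cm⁴
  web: d = -0.06745535 cm → contributes +291.6491 cm⁴
  top flange: d = 10.33254 cm → contributes +3609.138 cm⁴
  hole: d = -10.46746 cm → contributes −55.0948 cm⁴
Total I = 7549.116 cm⁴.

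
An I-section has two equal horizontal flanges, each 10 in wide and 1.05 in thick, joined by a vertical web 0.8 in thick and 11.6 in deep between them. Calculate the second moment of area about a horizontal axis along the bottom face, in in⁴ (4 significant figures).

Treat the section as a set of non-overlapping primitives; coordinates are from the bounding-box lower-left.
Bottom flange: 10 × 1.05, A = 10.5 in², y = 0.525 in, Ī = 0.964688 in⁴.
Web: 0.8 × 11.6, A = 9.28 in², y = 6.85 in, Ī = 104.06 in⁴.
Top flange: 10 × 1.05, A = 10.5 in², y = 13.175 in, Ī = 0.964688 in⁴.
Transfer each piece to the bottom edge using Ī + A·d² with d = y − 0:
  bottom flange: d = 0.525 in → contributes +3.85875 in⁴
  web: d = 6.85 in → contributes +539.501 in⁴
  top flange: d = 13.175 in → contributes +1823.56 in⁴
Total I = 2366.92 in⁴.

I_base ≈ 2367 in⁴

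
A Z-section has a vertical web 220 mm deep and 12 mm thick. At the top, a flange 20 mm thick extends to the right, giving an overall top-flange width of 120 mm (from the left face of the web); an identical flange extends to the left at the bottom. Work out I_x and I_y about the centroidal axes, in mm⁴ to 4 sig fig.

Split into non-overlapping primitives; take the origin at the lower-left of the bounding box.
Web: 12 × 220, A = 2 640 mm², y = 110 mm, Ī = 10 648 000 mm⁴.
Top flange (beyond web): 108 × 20, A = 2 160 mm², y = 210 mm, Ī = 72 000 mm⁴.
Bottom flange (beyond web): 108 × 20, A = 2 160 mm², y = 10 mm, Ī = 72 000 mm⁴.
Centroid: ȳ = ΣA·y / ΣA = 110 mm.
Transfer each piece to the centroidal x-axis using Ī + A·d² with d = y − 110:
  web: d = 0 mm → contributes +10 648 000 mm⁴
  top flange (beyond web): d = 100 mm → contributes +21 672 000 mm⁴
  bottom flange (beyond web): d = -100 mm → contributes +21 672 000 mm⁴
Total I = 53 992 000 mm⁴.
For the y-axis: x̄ = 114 mm.
Repeating about the centroidal y-axis gives I_y = 19 782 720 mm⁴.

I_x ≈ 5.399 × 10⁷ mm⁴, I_y ≈ 1.978 × 10⁷ mm⁴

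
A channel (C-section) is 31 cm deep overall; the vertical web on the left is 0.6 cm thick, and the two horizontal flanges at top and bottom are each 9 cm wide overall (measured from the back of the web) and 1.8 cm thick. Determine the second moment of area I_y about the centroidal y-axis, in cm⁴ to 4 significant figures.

Treat the section as a set of non-overlapping primitives; coordinates are from the bounding-box lower-left.
Web: 0.6 × 31, A = 18.6 cm², x = 0.3 cm, Ī = 0.558 cm⁴.
Top flange (beyond web): 8.4 × 1.8, A = 15.12 cm², x = 4.8 cm, Ī = 88.9056 cm⁴.
Bottom flange (beyond web): 8.4 × 1.8, A = 15.12 cm², x = 4.8 cm, Ī = 88.9056 cm⁴.
Centroid: x̄ = ΣA·x / ΣA = 3.08624 cm.
Transfer each piece to the centroidal y-axis using Ī + A·d² with d = x − 3.08624:
  web: d = -2.78624 cm → contributes +144.952 cm⁴
  top flange (beyond web): d = 1.71376 cm → contributes +133.313 cm⁴
  bottom flange (beyond web): d = 1.71376 cm → contributes +133.313 cm⁴
Total I = 411.578 cm⁴.

I_y ≈ 411.6 cm⁴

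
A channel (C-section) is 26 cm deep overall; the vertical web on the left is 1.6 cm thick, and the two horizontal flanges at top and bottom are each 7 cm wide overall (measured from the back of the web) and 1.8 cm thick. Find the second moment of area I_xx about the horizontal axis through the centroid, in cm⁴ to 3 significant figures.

I_xx ≈ 5190 cm⁴

Split into non-overlapping primitives; take the origin at the lower-left of the bounding box.
Web: 1.6 × 26, A = 41.6 cm², y = 13 cm, Ī = 2343.5 cm⁴.
Top flange (beyond web): 5.4 × 1.8, A = 9.72 cm², y = 25.1 cm, Ī = 2.6244 cm⁴.
Bottom flange (beyond web): 5.4 × 1.8, A = 9.72 cm², y = 0.9 cm, Ī = 2.6244 cm⁴.
By symmetry the centroid is at mid-height, ȳ = 13 cm.
Transfer each piece to the horizontal axis through the centroid using Ī + A·d² with d = y − 13:
  web: d = 0 cm → contributes +2343.5 cm⁴
  top flange (beyond web): d = 12.1 cm → contributes +1425.7 cm⁴
  bottom flange (beyond web): d = -12.1 cm → contributes +1425.7 cm⁴
Total I = 5194.9 cm⁴.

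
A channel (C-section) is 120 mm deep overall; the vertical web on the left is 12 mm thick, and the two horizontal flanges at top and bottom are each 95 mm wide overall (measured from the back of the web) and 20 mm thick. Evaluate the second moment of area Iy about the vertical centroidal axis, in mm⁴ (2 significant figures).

Split into non-overlapping primitives; take the origin at the lower-left of the bounding box.
Web: 12 × 120, A = 1 440 mm², x = 6 mm, Ī = 17 280 mm⁴.
Top flange (beyond web): 83 × 20, A = 1 660 mm², x = 53.5 mm, Ī = 952 978 mm⁴.
Bottom flange (beyond web): 83 × 20, A = 1 660 mm², x = 53.5 mm, Ī = 952 978 mm⁴.
Centroid: x̄ = ΣA·x / ΣA = 39.13 mm.
Transfer each piece to the vertical centroidal axis using Ī + A·d² with d = x − 39.13:
  web: d = -33.13 mm → contributes +1 597 844 mm⁴
  top flange (beyond web): d = 14.37 mm → contributes +1 295 751 mm⁴
  bottom flange (beyond web): d = 14.37 mm → contributes +1 295 751 mm⁴
Total I = 4 189 346 mm⁴.

Iy ≈ 4.2 × 10⁶ mm⁴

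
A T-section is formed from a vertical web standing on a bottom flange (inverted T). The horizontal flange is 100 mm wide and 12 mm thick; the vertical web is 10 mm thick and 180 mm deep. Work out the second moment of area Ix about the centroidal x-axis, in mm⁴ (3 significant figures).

Treat the section as a set of non-overlapping primitives; coordinates are from the bounding-box lower-left.
Flange: 100 × 12, A = 1 200 mm², y = 6 mm, Ī = 14 400 mm⁴.
Web: 10 × 180, A = 1 800 mm², y = 102 mm, Ī = 4 860 000 mm⁴.
Centroid: ȳ = ΣA·y / ΣA = 63.6 mm.
Transfer each piece to the centroidal x-axis using Ī + A·d² with d = y − 63.6:
  flange: d = -57.6 mm → contributes +3 995 712 mm⁴
  web: d = 38.4 mm → contributes +7 514 208 mm⁴
Total I = 11 509 920 mm⁴.

Ix ≈ 1.15 × 10⁷ mm⁴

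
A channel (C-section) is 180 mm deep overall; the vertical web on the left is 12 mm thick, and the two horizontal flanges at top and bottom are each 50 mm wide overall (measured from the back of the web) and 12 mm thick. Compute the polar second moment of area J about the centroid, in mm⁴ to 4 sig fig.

J ≈ 1.281 × 10⁷ mm⁴

Treat the section as a set of non-overlapping primitives; coordinates are from the bounding-box lower-left.
Web: 12 × 180, A = 2 160 mm², y = 90 mm, Ī = 5 832 000 mm⁴.
Top flange (beyond web): 38 × 12, A = 456 mm², y = 174 mm, Ī = 5 472 mm⁴.
Bottom flange (beyond web): 38 × 12, A = 456 mm², y = 6 mm, Ī = 5 472 mm⁴.
By symmetry the centroid is at mid-height, ȳ = 90 mm.
Transfer each piece to the centroidal x-axis using Ī + A·d² with d = y − 90:
  web: d = 0 mm → contributes +5 832 000 mm⁴
  top flange (beyond web): d = 84 mm → contributes +3 223 008 mm⁴
  bottom flange (beyond web): d = -84 mm → contributes +3 223 008 mm⁴
Total I = 12 278 016 mm⁴.
For the y-axis: x̄ = 13.4219 mm.
Repeating about the centroidal y-axis gives I_y = 536 445 mm⁴.
Polar second moment: J = I_x + I_y = 12 814 461 mm⁴.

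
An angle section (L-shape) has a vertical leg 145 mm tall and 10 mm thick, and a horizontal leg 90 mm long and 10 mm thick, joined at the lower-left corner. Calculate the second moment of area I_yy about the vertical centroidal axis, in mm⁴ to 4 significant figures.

Split into non-overlapping primitives; take the origin at the lower-left of the bounding box.
Vertical leg: 10 × 145, A = 1 450 mm², x = 5 mm, Ī = 12083.3 mm⁴.
Horizontal leg (remainder): 80 × 10, A = 800 mm², x = 50 mm, Ī = 426 667 mm⁴.
Centroid: x̄ = ΣA·x / ΣA = 21 mm.
Transfer each piece to the vertical centroidal axis using Ī + A·d² with d = x − 21:
  vertical leg: d = -16 mm → contributes +383 283 mm⁴
  horizontal leg (remainder): d = 29 mm → contributes +1 099 467 mm⁴
Total I = 1 482 750 mm⁴.

I_yy ≈ 1.483 × 10⁶ mm⁴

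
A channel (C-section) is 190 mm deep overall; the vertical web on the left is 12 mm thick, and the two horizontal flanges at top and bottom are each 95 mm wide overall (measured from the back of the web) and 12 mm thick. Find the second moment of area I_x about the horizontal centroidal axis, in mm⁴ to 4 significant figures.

Break the section into simple shapes (no overlaps), measuring from the bottom-left corner of the bounding box.
Web: 12 × 190, A = 2 280 mm², y = 95 mm, Ī = 6 859 000 mm⁴.
Top flange (beyond web): 83 × 12, A = 996 mm², y = 184 mm, Ī = 11 952 mm⁴.
Bottom flange (beyond web): 83 × 12, A = 996 mm², y = 6 mm, Ī = 11 952 mm⁴.
By symmetry the centroid is at mid-height, ȳ = 95 mm.
Transfer each piece to the horizontal centroidal axis using Ī + A·d² with d = y − 95:
  web: d = 0 mm → contributes +6 859 000 mm⁴
  top flange (beyond web): d = 89 mm → contributes +7 901 268 mm⁴
  bottom flange (beyond web): d = -89 mm → contributes +7 901 268 mm⁴
Total I = 22 661 536 mm⁴.

I_x ≈ 2.266 × 10⁷ mm⁴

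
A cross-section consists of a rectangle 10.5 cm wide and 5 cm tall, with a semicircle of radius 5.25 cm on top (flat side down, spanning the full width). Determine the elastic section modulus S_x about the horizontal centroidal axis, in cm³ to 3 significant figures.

S_x ≈ 129 cm³

Break the section into simple shapes (no overlaps), measuring from the bottom-left corner of the bounding box.
Rectangular body: 10.5 × 5, A = 52.5 cm², y = 2.5 cm, Ī = 109.38 cm⁴.
Semicircular cap: semicircle r = 5.25, A = 43.295 cm², y = 7.2282 cm, Ī = 83.381 cm⁴.
Centroid: ȳ = ΣA·y / ΣA = 4.6369 cm.
Transfer each piece to the horizontal centroidal axis using Ī + A·d² with d = y − 4.6369:
  rectangular body: d = -2.1369 cm → contributes +349.11 cm⁴
  semicircular cap: d = 2.5912 cm → contributes +374.09 cm⁴
Total I = 723.2 cm⁴.
Extreme fibre distance c = 5.6131 cm; S = I/c = 128.84 cm³.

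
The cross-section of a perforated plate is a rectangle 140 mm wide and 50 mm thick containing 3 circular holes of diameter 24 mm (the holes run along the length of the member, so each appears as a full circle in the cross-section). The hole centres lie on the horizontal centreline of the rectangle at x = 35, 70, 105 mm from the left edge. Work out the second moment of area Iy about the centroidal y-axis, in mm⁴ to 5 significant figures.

Iy ≈ 1.0276 × 10⁷ mm⁴

Decompose the section into non-overlapping parts with the origin at the bottom-left of its bounding rectangle.
Plate: 140 × 50, A = 7 000 mm², x = 70 mm, Ī = 11 433 333 mm⁴.
Hole 1 (subtracted): ⌀24, A = 452.3893 mm², x = 35 mm, Ī = 16286.02 mm⁴.
Hole 2 (subtracted): ⌀24, A = 452.3893 mm², x = 70 mm, Ī = 16286.02 mm⁴.
Hole 3 (subtracted): ⌀24, A = 452.3893 mm², x = 105 mm, Ī = 16286.02 mm⁴.
By symmetry the centroid is at mid-width, x̄ = 70 mm.
Transfer each piece to the centroidal y-axis using Ī + A·d² with d = x − 70:
  plate: d = 0 mm → contributes +11 433 333 mm⁴
  hole 1: d = -35 mm → contributes −570 463 mm⁴
  hole 2: d = 0 mm → contributes −16286.02 mm⁴
  hole 3: d = 35 mm → contributes −570 463 mm⁴
Total I = 10 276 121 mm⁴.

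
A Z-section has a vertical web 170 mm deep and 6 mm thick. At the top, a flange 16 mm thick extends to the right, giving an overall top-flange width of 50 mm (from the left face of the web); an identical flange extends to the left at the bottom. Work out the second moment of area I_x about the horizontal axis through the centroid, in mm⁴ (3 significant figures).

Break the section into simple shapes (no overlaps), measuring from the bottom-left corner of the bounding box.
Web: 6 × 170, A = 1 020 mm², y = 85 mm, Ī = 2 456 500 mm⁴.
Top flange (beyond web): 44 × 16, A = 704 mm², y = 162 mm, Ī = 15 019 mm⁴.
Bottom flange (beyond web): 44 × 16, A = 704 mm², y = 8 mm, Ī = 15 019 mm⁴.
Centroid: ȳ = ΣA·y / ΣA = 85 mm.
Transfer each piece to the horizontal axis through the centroid using Ī + A·d² with d = y − 85:
  web: d = 0 mm → contributes +2 456 500 mm⁴
  top flange (beyond web): d = 77 mm → contributes +4 189 035 mm⁴
  bottom flange (beyond web): d = -77 mm → contributes +4 189 035 mm⁴
Total I = 10 834 569 mm⁴.

I_x ≈ 1.08 × 10⁷ mm⁴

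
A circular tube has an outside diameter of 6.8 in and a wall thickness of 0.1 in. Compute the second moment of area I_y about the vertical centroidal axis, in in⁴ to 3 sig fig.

Break the section into simple shapes (no overlaps), measuring from the bottom-left corner of the bounding box.
Outer circle: ⌀6.8, A = 36.317 in², x = 3.4 in, Ī = 104.96 in⁴.
Bore (subtracted): ⌀6.6, A = 34.212 in², x = 3.4 in, Ī = 93.142 in⁴.
By symmetry the centroid is at mid-width, x̄ = 3.4 in.
All pieces are centred on the vertical centroidal axis, so I = ΣĪ (holes subtracted) = 11.814 in⁴.

I_y ≈ 11.8 in⁴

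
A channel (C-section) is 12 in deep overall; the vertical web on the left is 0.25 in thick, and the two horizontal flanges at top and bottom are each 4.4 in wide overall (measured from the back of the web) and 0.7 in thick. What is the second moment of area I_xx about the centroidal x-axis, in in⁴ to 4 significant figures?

Break the section into simple shapes (no overlaps), measuring from the bottom-left corner of the bounding box.
Web: 0.25 × 12, A = 3 in², y = 6 in, Ī = 36 in⁴.
Top flange (beyond web): 4.15 × 0.7, A = 2.905 in², y = 11.65 in, Ī = 0.118621 in⁴.
Bottom flange (beyond web): 4.15 × 0.7, A = 2.905 in², y = 0.35 in, Ī = 0.118621 in⁴.
By symmetry the centroid is at mid-height, ȳ = 6 in.
Transfer each piece to the centroidal x-axis using Ī + A·d² with d = y − 6:
  web: d = 0 in → contributes +36 in⁴
  top flange (beyond web): d = 5.65 in → contributes +92.8535 in⁴
  bottom flange (beyond web): d = -5.65 in → contributes +92.8535 in⁴
Total I = 221.707 in⁴.

I_xx ≈ 221.7 in⁴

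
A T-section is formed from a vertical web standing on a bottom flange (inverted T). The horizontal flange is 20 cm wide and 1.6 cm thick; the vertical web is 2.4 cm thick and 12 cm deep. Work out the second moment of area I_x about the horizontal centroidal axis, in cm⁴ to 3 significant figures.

Treat the section as a set of non-overlapping primitives; coordinates are from the bounding-box lower-left.
Flange: 20 × 1.6, A = 32 cm², y = 0.8 cm, Ī = 6.8267 cm⁴.
Web: 2.4 × 12, A = 28.8 cm², y = 7.6 cm, Ī = 345.6 cm⁴.
Centroid: ȳ = ΣA·y / ΣA = 4.0211 cm.
Transfer each piece to the horizontal centroidal axis using Ī + A·d² with d = y − 4.0211:
  flange: d = -3.2211 cm → contributes +338.83 cm⁴
  web: d = 3.5789 cm → contributes +714.5 cm⁴
Total I = 1053.3 cm⁴.

I_x ≈ 1050 cm⁴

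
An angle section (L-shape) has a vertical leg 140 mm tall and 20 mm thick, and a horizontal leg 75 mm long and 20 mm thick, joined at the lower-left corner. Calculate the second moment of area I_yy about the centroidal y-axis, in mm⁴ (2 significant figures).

I_yy ≈ 1.5 × 10⁶ mm⁴

Treat the section as a set of non-overlapping primitives; coordinates are from the bounding-box lower-left.
Vertical leg: 20 × 140, A = 2 800 mm², x = 10 mm, Ī = 93 333 mm⁴.
Horizontal leg (remainder): 55 × 20, A = 1 100 mm², x = 47.5 mm, Ī = 277 292 mm⁴.
Centroid: x̄ = ΣA·x / ΣA = 20.58 mm.
Transfer each piece to the centroidal y-axis using Ī + A·d² with d = x − 20.58:
  vertical leg: d = -10.58 mm → contributes +406 573 mm⁴
  horizontal leg (remainder): d = 26.92 mm → contributes +1 074 629 mm⁴
Total I = 1 481 202 mm⁴.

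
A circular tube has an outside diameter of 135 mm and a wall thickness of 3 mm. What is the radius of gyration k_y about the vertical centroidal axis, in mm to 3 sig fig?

Break the section into simple shapes (no overlaps), measuring from the bottom-left corner of the bounding box.
Outer circle: ⌀135, A = 14 314 mm², x = 67.5 mm, Ī = 16 304 406 mm⁴.
Bore (subtracted): ⌀129, A = 13 070 mm², x = 67.5 mm, Ī = 13 593 420 mm⁴.
By symmetry the centroid is at mid-width, x̄ = 67.5 mm.
All pieces are centred on the vertical centroidal axis, so I = ΣĪ (holes subtracted) = 2 710 986 mm⁴.
Radius of gyration: k = √(I/A) = √(2 710 986 / 1244.1) = 46.681 mm.

k_y ≈ 46.7 mm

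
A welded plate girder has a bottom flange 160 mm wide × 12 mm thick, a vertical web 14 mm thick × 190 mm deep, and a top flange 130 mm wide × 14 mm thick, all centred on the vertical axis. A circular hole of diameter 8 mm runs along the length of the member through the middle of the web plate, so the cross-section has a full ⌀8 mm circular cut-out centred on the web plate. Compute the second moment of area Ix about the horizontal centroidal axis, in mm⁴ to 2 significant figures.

Ix ≈ 4.7 × 10⁷ mm⁴

Split into non-overlapping primitives; take the origin at the lower-left of the bounding box.
Bottom plate: 160 × 12, A = 1 920 mm², y = 6 mm, Ī = 23 040 mm⁴.
Web plate: 14 × 190, A = 2 660 mm², y = 107 mm, Ī = 8 002 167 mm⁴.
Top plate: 130 × 14, A = 1 820 mm², y = 209 mm, Ī = 29 727 mm⁴.
Hole (subtracted): ⌀8, A = 50.27 mm², y = 107 mm, Ī = 201.1 mm⁴.
Centroid: ȳ = ΣA·y / ΣA = 105.7 mm.
Transfer each piece to the horizontal centroidal axis using Ī + A·d² with d = y − 105.7:
  bottom plate: d = -99.7 mm → contributes +19 106 485 mm⁴
  web plate: d = 1.304 mm → contributes +8 006 690 mm⁴
  top plate: d = 103.3 mm → contributes +19 452 247 mm⁴
  hole: d = 1.304 mm → contributes −286.5 mm⁴
Total I = 46 565 135 mm⁴.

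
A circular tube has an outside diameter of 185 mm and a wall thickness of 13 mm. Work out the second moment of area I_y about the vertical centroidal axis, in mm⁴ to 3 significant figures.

I_y ≈ 2.61 × 10⁷ mm⁴

Break the section into simple shapes (no overlaps), measuring from the bottom-left corner of the bounding box.
Outer circle: ⌀185, A = 26 880 mm², x = 92.5 mm, Ī = 57 498 539 mm⁴.
Bore (subtracted): ⌀159, A = 19 856 mm², x = 92.5 mm, Ī = 31 373 170 mm⁴.
By symmetry the centroid is at mid-width, x̄ = 92.5 mm.
All pieces are centred on the vertical centroidal axis, so I = ΣĪ (holes subtracted) = 26 125 370 mm⁴.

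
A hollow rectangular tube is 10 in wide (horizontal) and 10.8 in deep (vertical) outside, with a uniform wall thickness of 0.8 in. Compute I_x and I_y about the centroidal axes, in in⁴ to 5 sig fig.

I_x ≈ 504.68 in⁴, I_y ≈ 445.59 in⁴

Split into non-overlapping primitives; take the origin at the lower-left of the bounding box.
Outer rectangle: 10 × 10.8, A = 108 in², y = 5.4 in, Ī = 1049.76 in⁴.
Inner void (subtracted): 8.4 × 9.2, A = 77.28 in², y = 5.4 in, Ī = 545.0816 in⁴.
By symmetry the centroid is at mid-height, ȳ = 5.4 in.
All pieces are centred on the centroidal x-axis, so I = ΣĪ (holes subtracted) = 504.6784 in⁴.
Repeating about the centroidal y-axis gives I_y = 445.5936 in⁴.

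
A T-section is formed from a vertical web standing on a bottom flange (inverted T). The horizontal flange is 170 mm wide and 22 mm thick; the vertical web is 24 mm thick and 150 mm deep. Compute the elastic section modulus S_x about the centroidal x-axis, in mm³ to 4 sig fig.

S_x ≈ 1.723 × 10⁵ mm³

Treat the section as a set of non-overlapping primitives; coordinates are from the bounding-box lower-left.
Flange: 170 × 22, A = 3 740 mm², y = 11 mm, Ī = 150 847 mm⁴.
Web: 24 × 150, A = 3 600 mm², y = 97 mm, Ī = 6 750 000 mm⁴.
Centroid: ȳ = ΣA·y / ΣA = 53.1798 mm.
Transfer each piece to the centroidal x-axis using Ī + A·d² with d = y − 53.1798:
  flange: d = -42.1798 mm → contributes +6 804 825 mm⁴
  web: d = 43.8202 mm → contributes +13 662 744 mm⁴
Total I = 20 467 569 mm⁴.
Extreme fibre distance c = 118.82 mm; S = I/c = 172 257 mm³.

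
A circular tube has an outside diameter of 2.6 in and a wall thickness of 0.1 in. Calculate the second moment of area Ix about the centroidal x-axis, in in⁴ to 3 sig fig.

Decompose the section into non-overlapping parts with the origin at the bottom-left of its bounding rectangle.
Outer circle: ⌀2.6, A = 5.3093 in², y = 1.3 in, Ī = 2.2432 in⁴.
Bore (subtracted): ⌀2.4, A = 4.5239 in², y = 1.3 in, Ī = 1.6286 in⁴.
By symmetry the centroid is at mid-height, ȳ = 1.3 in.
All pieces are centred on the centroidal x-axis, so I = ΣĪ (holes subtracted) = 0.61457 in⁴.

Ix ≈ 0.615 in⁴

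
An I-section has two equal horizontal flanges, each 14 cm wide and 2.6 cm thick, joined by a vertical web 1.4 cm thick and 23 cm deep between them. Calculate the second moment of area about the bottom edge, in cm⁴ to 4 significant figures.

I_base ≈ 3.426 × 10⁴ cm⁴

Decompose the section into non-overlapping parts with the origin at the bottom-left of its bounding rectangle.
Bottom flange: 14 × 2.6, A = 36.4 cm², y = 1.3 cm, Ī = 20.5053 cm⁴.
Web: 1.4 × 23, A = 32.2 cm², y = 14.1 cm, Ī = 1419.48 cm⁴.
Top flange: 14 × 2.6, A = 36.4 cm², y = 26.9 cm, Ī = 20.5053 cm⁴.
Transfer each piece to the base of the section using Ī + A·d² with d = y − 0:
  bottom flange: d = 1.3 cm → contributes +82.0213 cm⁴
  web: d = 14.1 cm → contributes +7821.17 cm⁴
  top flange: d = 26.9 cm → contributes +26359.9 cm⁴
Total I = 34263.1 cm⁴.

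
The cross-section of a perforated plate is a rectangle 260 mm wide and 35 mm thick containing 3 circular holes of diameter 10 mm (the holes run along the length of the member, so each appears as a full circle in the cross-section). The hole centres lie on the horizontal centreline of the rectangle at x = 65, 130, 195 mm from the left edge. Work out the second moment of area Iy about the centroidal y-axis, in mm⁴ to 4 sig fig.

Decompose the section into non-overlapping parts with the origin at the bottom-left of its bounding rectangle.
Plate: 260 × 35, A = 9 100 mm², x = 130 mm, Ī = 51 263 333 mm⁴.
Hole 1 (subtracted): ⌀10, A = 78.5398 mm², x = 65 mm, Ī = 490.874 mm⁴.
Hole 2 (subtracted): ⌀10, A = 78.5398 mm², x = 130 mm, Ī = 490.874 mm⁴.
Hole 3 (subtracted): ⌀10, A = 78.5398 mm², x = 195 mm, Ī = 490.874 mm⁴.
By symmetry the centroid is at mid-width, x̄ = 130 mm.
Transfer each piece to the centroidal y-axis using Ī + A·d² with d = x − 130:
  plate: d = 0 mm → contributes +51 263 333 mm⁴
  hole 1: d = -65 mm → contributes −332 322 mm⁴
  hole 2: d = 0 mm → contributes −490.874 mm⁴
  hole 3: d = 65 mm → contributes −332 322 mm⁴
Total I = 50 598 199 mm⁴.

Iy ≈ 5.060 × 10⁷ mm⁴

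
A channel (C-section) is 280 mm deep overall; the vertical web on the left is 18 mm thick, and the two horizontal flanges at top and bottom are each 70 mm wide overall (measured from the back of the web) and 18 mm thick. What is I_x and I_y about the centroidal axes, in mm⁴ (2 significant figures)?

I_x ≈ 6.5 × 10⁷ mm⁴, I_y ≈ 2.2 × 10⁶ mm⁴

Break the section into simple shapes (no overlaps), measuring from the bottom-left corner of the bounding box.
Web: 18 × 280, A = 5 040 mm², y = 140 mm, Ī = 32 928 000 mm⁴.
Top flange (beyond web): 52 × 18, A = 936 mm², y = 271 mm, Ī = 25 272 mm⁴.
Bottom flange (beyond web): 52 × 18, A = 936 mm², y = 9 mm, Ī = 25 272 mm⁴.
By symmetry the centroid is at mid-height, ȳ = 140 mm.
Transfer each piece to the centroidal x-axis using Ī + A·d² with d = y − 140:
  web: d = 0 mm → contributes +32 928 000 mm⁴
  top flange (beyond web): d = 131 mm → contributes +16 087 968 mm⁴
  bottom flange (beyond web): d = -131 mm → contributes +16 087 968 mm⁴
Total I = 65 103 936 mm⁴.
For the y-axis: x̄ = 18.48 mm.
Repeating about the centroidal y-axis gives I_y = 2 230 029 mm⁴.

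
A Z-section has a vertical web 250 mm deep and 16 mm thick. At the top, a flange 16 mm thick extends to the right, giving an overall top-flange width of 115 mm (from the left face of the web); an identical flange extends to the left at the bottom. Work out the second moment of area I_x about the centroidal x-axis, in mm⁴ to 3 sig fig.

Treat the section as a set of non-overlapping primitives; coordinates are from the bounding-box lower-left.
Web: 16 × 250, A = 4 000 mm², y = 125 mm, Ī = 20 833 333 mm⁴.
Top flange (beyond web): 99 × 16, A = 1 584 mm², y = 242 mm, Ī = 33 792 mm⁴.
Bottom flange (beyond web): 99 × 16, A = 1 584 mm², y = 8 mm, Ī = 33 792 mm⁴.
Centroid: ȳ = ΣA·y / ΣA = 125 mm.
Transfer each piece to the centroidal x-axis using Ī + A·d² with d = y − 125:
  web: d = 0 mm → contributes +20 833 333 mm⁴
  top flange (beyond web): d = 117 mm → contributes +21 717 168 mm⁴
  bottom flange (beyond web): d = -117 mm → contributes +21 717 168 mm⁴
Total I = 64 267 669 mm⁴.

I_x ≈ 6.43 × 10⁷ mm⁴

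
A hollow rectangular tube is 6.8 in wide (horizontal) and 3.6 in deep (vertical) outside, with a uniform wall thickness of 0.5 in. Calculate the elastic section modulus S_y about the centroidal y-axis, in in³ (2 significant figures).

Decompose the section into non-overlapping parts with the origin at the bottom-left of its bounding rectangle.
Outer rectangle: 6.8 × 3.6, A = 24.48 in², x = 3.4 in, Ī = 94.33 in⁴.
Inner void (subtracted): 5.8 × 2.6, A = 15.08 in², x = 3.4 in, Ī = 42.27 in⁴.
By symmetry the centroid is at mid-width, x̄ = 3.4 in.
All pieces are centred on the centroidal y-axis, so I = ΣĪ (holes subtracted) = 52.06 in⁴.
Extreme fibre distance c = 3.4 in; S = I/c = 15.31 in³.

S_y ≈ 15 in³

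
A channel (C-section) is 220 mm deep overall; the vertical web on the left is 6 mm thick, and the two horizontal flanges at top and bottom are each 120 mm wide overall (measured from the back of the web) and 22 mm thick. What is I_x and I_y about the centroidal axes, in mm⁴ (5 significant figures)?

Break the section into simple shapes (no overlaps), measuring from the bottom-left corner of the bounding box.
Web: 6 × 220, A = 1 320 mm², y = 110 mm, Ī = 5 324 000 mm⁴.
Top flange (beyond web): 114 × 22, A = 2 508 mm², y = 209 mm, Ī = 101 156 mm⁴.
Bottom flange (beyond web): 114 × 22, A = 2 508 mm², y = 11 mm, Ī = 101 156 mm⁴.
By symmetry the centroid is at mid-height, ȳ = 110 mm.
Transfer each piece to the centroidal x-axis using Ī + A·d² with d = y − 110:
  web: d = 0 mm → contributes +5 324 000 mm⁴
  top flange (beyond web): d = 99 mm → contributes +24 682 064 mm⁴
  bottom flange (beyond web): d = -99 mm → contributes +24 682 064 mm⁴
Total I = 54 688 128 mm⁴.
For the y-axis: x̄ = 50.5 mm.
Repeating about the centroidal y-axis gives I_y = 9 198 288 mm⁴.

I_x ≈ 5.4688 × 10⁷ mm⁴, I_y ≈ 9.1983 × 10⁶ mm⁴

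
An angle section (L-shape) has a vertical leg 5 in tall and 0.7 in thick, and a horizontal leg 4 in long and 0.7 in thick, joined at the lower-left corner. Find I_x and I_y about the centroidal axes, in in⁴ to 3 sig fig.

Treat the section as a set of non-overlapping primitives; coordinates are from the bounding-box lower-left.
Vertical leg: 0.7 × 5, A = 3.5 in², y = 2.5 in, Ī = 7.2917 in⁴.
Horizontal leg (remainder): 3.3 × 0.7, A = 2.31 in², y = 0.35 in, Ī = 0.094325 in⁴.
Centroid: ȳ = ΣA·y / ΣA = 1.6452 in.
Transfer each piece to the centroidal x-axis using Ī + A·d² with d = y − 1.6452:
  vertical leg: d = 0.85482 in → contributes +9.8492 in⁴
  horizontal leg (remainder): d = -1.2952 in → contributes +3.9693 in⁴
Total I = 13.819 in⁴.
For the y-axis: x̄ = 1.1452 in.
Repeating about the centroidal y-axis gives I_y = 7.8055 in⁴.

I_x ≈ 13.8 in⁴, I_y ≈ 7.81 in⁴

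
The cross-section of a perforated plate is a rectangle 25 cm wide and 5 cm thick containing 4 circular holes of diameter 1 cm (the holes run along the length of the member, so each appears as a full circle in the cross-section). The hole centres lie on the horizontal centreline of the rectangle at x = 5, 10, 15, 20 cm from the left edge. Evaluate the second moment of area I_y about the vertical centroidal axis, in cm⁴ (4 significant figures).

I_y ≈ 6412 cm⁴

Break the section into simple shapes (no overlaps), measuring from the bottom-left corner of the bounding box.
Plate: 25 × 5, A = 125 cm², x = 12.5 cm, Ī = 6510.42 cm⁴.
Hole 1 (subtracted): ⌀1, A = 0.785398 cm², x = 5 cm, Ī = 0.0490874 cm⁴.
Hole 2 (subtracted): ⌀1, A = 0.785398 cm², x = 10 cm, Ī = 0.0490874 cm⁴.
Hole 3 (subtracted): ⌀1, A = 0.785398 cm², x = 15 cm, Ī = 0.0490874 cm⁴.
Hole 4 (subtracted): ⌀1, A = 0.785398 cm², x = 20 cm, Ī = 0.0490874 cm⁴.
By symmetry the centroid is at mid-width, x̄ = 12.5 cm.
Transfer each piece to the vertical centroidal axis using Ī + A·d² with d = x − 12.5:
  plate: d = 0 cm → contributes +6510.42 cm⁴
  hole 1: d = -7.5 cm → contributes −44.2277 cm⁴
  hole 2: d = -2.5 cm → contributes −4.95783 cm⁴
  hole 3: d = 2.5 cm → contributes −4.95783 cm⁴
  hole 4: d = 7.5 cm → contributes −44.2277 cm⁴
Total I = 6412.05 cm⁴.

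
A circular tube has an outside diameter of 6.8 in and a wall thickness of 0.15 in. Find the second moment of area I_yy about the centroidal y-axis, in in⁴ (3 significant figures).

Treat the section as a set of non-overlapping primitives; coordinates are from the bounding-box lower-left.
Outer circle: ⌀6.8, A = 36.317 in², x = 3.4 in, Ī = 104.96 in⁴.
Bore (subtracted): ⌀6.5, A = 33.183 in², x = 3.4 in, Ī = 87.624 in⁴.
By symmetry the centroid is at mid-width, x̄ = 3.4 in.
All pieces are centred on the centroidal y-axis, so I = ΣĪ (holes subtracted) = 17.332 in⁴.

I_yy ≈ 17.3 in⁴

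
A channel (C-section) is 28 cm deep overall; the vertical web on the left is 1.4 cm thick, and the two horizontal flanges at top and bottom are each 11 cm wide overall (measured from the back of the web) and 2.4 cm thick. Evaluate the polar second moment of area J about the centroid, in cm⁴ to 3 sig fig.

J ≈ 1.11 × 10⁴ cm⁴

Treat the section as a set of non-overlapping primitives; coordinates are from the bounding-box lower-left.
Web: 1.4 × 28, A = 39.2 cm², y = 14 cm, Ī = 2561.1 cm⁴.
Top flange (beyond web): 9.6 × 2.4, A = 23.04 cm², y = 26.8 cm, Ī = 11.059 cm⁴.
Bottom flange (beyond web): 9.6 × 2.4, A = 23.04 cm², y = 1.2 cm, Ī = 11.059 cm⁴.
By symmetry the centroid is at mid-height, ȳ = 14 cm.
Transfer each piece to the centroidal x-axis using Ī + A·d² with d = y − 14:
  web: d = 0 cm → contributes +2561.1 cm⁴
  top flange (beyond web): d = 12.8 cm → contributes +3785.9 cm⁴
  bottom flange (beyond web): d = -12.8 cm → contributes +3785.9 cm⁴
Total I = 10 133 cm⁴.
For the y-axis: x̄ = 3.6719 cm.
Repeating about the centroidal y-axis gives I_y = 1 001 cm⁴.
Polar second moment: J = I_x + I_y = 11 134 cm⁴.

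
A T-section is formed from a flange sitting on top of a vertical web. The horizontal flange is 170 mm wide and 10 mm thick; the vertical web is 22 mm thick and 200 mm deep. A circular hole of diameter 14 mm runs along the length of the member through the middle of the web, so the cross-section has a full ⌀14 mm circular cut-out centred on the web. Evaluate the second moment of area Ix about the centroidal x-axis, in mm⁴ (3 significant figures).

Ix ≈ 2.81 × 10⁷ mm⁴

Split into non-overlapping primitives; take the origin at the lower-left of the bounding box.
Flange: 170 × 10, A = 1 700 mm², y = 205 mm, Ī = 14 167 mm⁴.
Web: 22 × 200, A = 4 400 mm², y = 100 mm, Ī = 14 666 667 mm⁴.
Hole (subtracted): ⌀14, A = 153.94 mm², y = 100 mm, Ī = 1885.7 mm⁴.
Centroid: ȳ = ΣA·y / ΣA = 130.02 mm.
Transfer each piece to the centroidal x-axis using Ī + A·d² with d = y − 130.02:
  flange: d = 74.98 mm → contributes +9 571 601 mm⁴
  web: d = -30.02 mm → contributes +18 631 914 mm⁴
  hole: d = -30.02 mm → contributes −140 614 mm⁴
Total I = 28 062 901 mm⁴.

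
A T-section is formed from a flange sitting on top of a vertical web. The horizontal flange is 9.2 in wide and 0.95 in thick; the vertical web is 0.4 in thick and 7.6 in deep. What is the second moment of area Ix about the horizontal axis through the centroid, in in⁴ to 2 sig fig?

Ix ≈ 57 in⁴

Break the section into simple shapes (no overlaps), measuring from the bottom-left corner of the bounding box.
Flange: 9.2 × 0.95, A = 8.74 in², y = 8.075 in, Ī = 0.6573 in⁴.
Web: 0.4 × 7.6, A = 3.04 in², y = 3.8 in, Ī = 14.63 in⁴.
Centroid: ȳ = ΣA·y / ΣA = 6.972 in.
Transfer each piece to the horizontal axis through the centroid using Ī + A·d² with d = y − 6.972:
  flange: d = 1.103 in → contributes +11.29 in⁴
  web: d = -3.172 in → contributes +45.22 in⁴
Total I = 56.51 in⁴.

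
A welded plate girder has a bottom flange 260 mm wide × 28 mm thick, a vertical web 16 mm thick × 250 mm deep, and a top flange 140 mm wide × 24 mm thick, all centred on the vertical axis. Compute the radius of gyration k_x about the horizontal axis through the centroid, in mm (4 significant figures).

k_x ≈ 118.2 mm

Treat the section as a set of non-overlapping primitives; coordinates are from the bounding-box lower-left.
Bottom plate: 260 × 28, A = 7 280 mm², y = 14 mm, Ī = 475 627 mm⁴.
Web plate: 16 × 250, A = 4 000 mm², y = 153 mm, Ī = 20 833 333 mm⁴.
Top plate: 140 × 24, A = 3 360 mm², y = 290 mm, Ī = 161 280 mm⁴.
Centroid: ȳ = ΣA·y / ΣA = 115.322 mm.
Transfer each piece to the horizontal axis through the centroid using Ī + A·d² with d = y − 115.322:
  bottom plate: d = -101.322 mm → contributes +75 213 778 mm⁴
  web plate: d = 37.6776 mm → contributes +26 511 738 mm⁴
  top plate: d = 174.678 mm → contributes +102 682 482 mm⁴
Total I = 204 407 998 mm⁴.
Radius of gyration: k = √(I/A) = √(204 407 998 / 14 640) = 118.162 mm.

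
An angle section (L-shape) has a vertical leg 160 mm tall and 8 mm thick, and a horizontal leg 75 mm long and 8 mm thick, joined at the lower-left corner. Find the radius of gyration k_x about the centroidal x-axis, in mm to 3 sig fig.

Decompose the section into non-overlapping parts with the origin at the bottom-left of its bounding rectangle.
Vertical leg: 8 × 160, A = 1 280 mm², y = 80 mm, Ī = 2 730 667 mm⁴.
Horizontal leg (remainder): 67 × 8, A = 536 mm², y = 4 mm, Ī = 2858.7 mm⁴.
Centroid: ȳ = ΣA·y / ΣA = 57.568 mm.
Transfer each piece to the centroidal x-axis using Ī + A·d² with d = y − 57.568:
  vertical leg: d = 22.432 mm → contributes +3 374 740 mm⁴
  horizontal leg (remainder): d = -53.568 mm → contributes +1 540 943 mm⁴
Total I = 4 915 683 mm⁴.
Radius of gyration: k = √(I/A) = √(4 915 683 / 1 816) = 52.028 mm.

k_x ≈ 52.0 mm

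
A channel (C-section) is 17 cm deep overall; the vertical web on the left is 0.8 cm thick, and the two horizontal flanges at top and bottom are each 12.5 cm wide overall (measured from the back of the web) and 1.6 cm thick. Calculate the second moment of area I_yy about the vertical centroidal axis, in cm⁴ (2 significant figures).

I_yy ≈ 820 cm⁴

Treat the section as a set of non-overlapping primitives; coordinates are from the bounding-box lower-left.
Web: 0.8 × 17, A = 13.6 cm², x = 0.4 cm, Ī = 0.7253 cm⁴.
Top flange (beyond web): 11.7 × 1.6, A = 18.72 cm², x = 6.65 cm, Ī = 213.5 cm⁴.
Bottom flange (beyond web): 11.7 × 1.6, A = 18.72 cm², x = 6.65 cm, Ī = 213.5 cm⁴.
Centroid: x̄ = ΣA·x / ΣA = 4.985 cm.
Transfer each piece to the vertical centroidal axis using Ī + A·d² with d = x − 4.985:
  web: d = -4.585 cm → contributes +286.6 cm⁴
  top flange (beyond web): d = 1.665 cm → contributes +265.5 cm⁴
  bottom flange (beyond web): d = 1.665 cm → contributes +265.5 cm⁴
Total I = 817.5 cm⁴.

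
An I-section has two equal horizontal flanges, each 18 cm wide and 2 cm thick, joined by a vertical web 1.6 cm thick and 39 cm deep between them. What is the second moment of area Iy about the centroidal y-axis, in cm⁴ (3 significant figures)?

Iy ≈ 1960 cm⁴

Treat the section as a set of non-overlapping primitives; coordinates are from the bounding-box lower-left.
Bottom flange: 18 × 2, A = 36 cm², x = 9 cm, Ī = 972 cm⁴.
Web: 1.6 × 39, A = 62.4 cm², x = 9 cm, Ī = 13.312 cm⁴.
Top flange: 18 × 2, A = 36 cm², x = 9 cm, Ī = 972 cm⁴.
By symmetry the centroid is at mid-width, x̄ = 9 cm.
All pieces are centred on the centroidal y-axis, so I = ΣĪ = 1957.3 cm⁴.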